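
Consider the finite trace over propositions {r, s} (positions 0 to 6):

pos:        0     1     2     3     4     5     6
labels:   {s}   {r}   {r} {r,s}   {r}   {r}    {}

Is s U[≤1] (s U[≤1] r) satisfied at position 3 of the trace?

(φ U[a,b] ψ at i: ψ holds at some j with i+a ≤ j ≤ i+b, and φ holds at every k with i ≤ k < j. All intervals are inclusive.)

True

Need some j in [3,4] with (s U[≤1] r), and s at every k in [3,j-1].
  j=3: (s U[≤1] r) holds; no prefix to check → satisfied.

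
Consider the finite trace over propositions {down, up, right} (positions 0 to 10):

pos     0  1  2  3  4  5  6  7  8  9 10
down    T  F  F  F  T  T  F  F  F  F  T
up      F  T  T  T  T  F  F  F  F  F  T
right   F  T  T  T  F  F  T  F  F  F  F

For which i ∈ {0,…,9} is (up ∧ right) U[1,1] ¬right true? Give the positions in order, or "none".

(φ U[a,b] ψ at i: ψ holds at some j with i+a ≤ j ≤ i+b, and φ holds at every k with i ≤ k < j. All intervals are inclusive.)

Evaluate at each i in [0,9]:
  i=0: ✗ (no rhs in [1,1])
  i=1: ✗ (no rhs in [2,2])
  i=2: ✗ (no rhs in [3,3])
  i=3: ✓ (rhs at j=4; lhs holds on [3,3])
  i=4: ✗ (lhs fails at k=4 before rhs at j=5)
  i=5: ✗ (no rhs in [6,6])
  i=6: ✗ (lhs fails at k=6 before rhs at j=7)
  i=7: ✗ (lhs fails at k=7 before rhs at j=8)
  i=8: ✗ (lhs fails at k=8 before rhs at j=9)
  i=9: ✗ (lhs fails at k=9 before rhs at j=10)

3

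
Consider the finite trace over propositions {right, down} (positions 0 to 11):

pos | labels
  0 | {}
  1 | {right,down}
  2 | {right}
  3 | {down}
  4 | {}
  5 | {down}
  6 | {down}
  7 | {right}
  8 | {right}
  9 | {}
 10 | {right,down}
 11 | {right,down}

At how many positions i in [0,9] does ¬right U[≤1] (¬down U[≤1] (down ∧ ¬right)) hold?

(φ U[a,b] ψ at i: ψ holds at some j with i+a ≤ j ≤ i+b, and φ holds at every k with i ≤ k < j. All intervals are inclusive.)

5

Evaluate at each i in [0,9]:
  i=0: ✗ (no rhs in [0,1])
  i=1: ✗ (lhs fails at k=1 before rhs at j=2)
  i=2: ✓ (rhs at j=2)
  i=3: ✓ (rhs at j=3)
  i=4: ✓ (rhs at j=4)
  i=5: ✓ (rhs at j=5)
  i=6: ✓ (rhs at j=6)
  i=7: ✗ (no rhs in [7,8])
  i=8: ✗ (no rhs in [8,9])
  i=9: ✗ (no rhs in [9,10])
Positions where it holds: {2, 3, 4, 5, 6} → 5.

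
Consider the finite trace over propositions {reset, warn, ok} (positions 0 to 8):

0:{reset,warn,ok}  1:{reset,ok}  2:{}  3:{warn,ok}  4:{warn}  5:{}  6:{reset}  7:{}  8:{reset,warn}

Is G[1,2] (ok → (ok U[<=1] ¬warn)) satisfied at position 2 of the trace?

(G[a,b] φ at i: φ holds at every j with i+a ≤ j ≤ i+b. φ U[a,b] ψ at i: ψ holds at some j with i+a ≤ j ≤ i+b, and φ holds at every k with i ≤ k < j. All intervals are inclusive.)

Check (ok → (ok U[<=1] ¬warn)) at every j in [3,4]:
  j=3: antecedent true; consequent fails → ✗
  j=4: antecedent false → ✓
Fails at j=3 → formula fails.

Does not hold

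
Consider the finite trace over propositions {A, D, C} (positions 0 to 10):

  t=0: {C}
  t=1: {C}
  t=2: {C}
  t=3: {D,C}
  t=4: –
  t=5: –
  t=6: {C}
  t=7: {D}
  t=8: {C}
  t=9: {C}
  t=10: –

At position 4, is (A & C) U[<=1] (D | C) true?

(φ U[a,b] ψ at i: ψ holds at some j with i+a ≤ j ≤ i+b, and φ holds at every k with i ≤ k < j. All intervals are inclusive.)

Does not hold

Need some j in [4,5] with (D | C), and (A & C) at every k in [4,j-1].
  j=4: (D | C) false.
  j=5: (D | C) false.
No j in the window works → until fails.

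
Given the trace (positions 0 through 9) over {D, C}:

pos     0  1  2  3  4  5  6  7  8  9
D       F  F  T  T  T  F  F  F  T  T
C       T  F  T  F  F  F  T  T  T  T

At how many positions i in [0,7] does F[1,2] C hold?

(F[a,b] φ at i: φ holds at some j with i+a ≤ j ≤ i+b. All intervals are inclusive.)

Evaluate at each i in [0,7]:
  i=0: ✓ (witness j=2)
  i=1: ✓ (witness j=2)
  i=2: ✗ (none in [3,4])
  i=3: ✗ (none in [4,5])
  i=4: ✓ (witness j=6)
  i=5: ✓ (witness j=6)
  i=6: ✓ (witness j=7)
  i=7: ✓ (witness j=8)
Positions where it holds: {0, 1, 4, 5, 6, 7} → 6.

6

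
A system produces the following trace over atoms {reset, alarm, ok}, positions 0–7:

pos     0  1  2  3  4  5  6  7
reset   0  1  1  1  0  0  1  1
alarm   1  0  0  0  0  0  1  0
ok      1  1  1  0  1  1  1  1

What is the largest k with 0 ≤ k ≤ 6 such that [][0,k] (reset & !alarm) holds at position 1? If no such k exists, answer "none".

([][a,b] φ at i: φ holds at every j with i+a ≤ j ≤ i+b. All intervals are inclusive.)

2

(reset & !alarm) must hold from j=1 onward; find where it first fails.
  j=1: holds
  j=2: holds
  j=3: holds
  j=4: fails
Holds on [1,3], so largest k = 2.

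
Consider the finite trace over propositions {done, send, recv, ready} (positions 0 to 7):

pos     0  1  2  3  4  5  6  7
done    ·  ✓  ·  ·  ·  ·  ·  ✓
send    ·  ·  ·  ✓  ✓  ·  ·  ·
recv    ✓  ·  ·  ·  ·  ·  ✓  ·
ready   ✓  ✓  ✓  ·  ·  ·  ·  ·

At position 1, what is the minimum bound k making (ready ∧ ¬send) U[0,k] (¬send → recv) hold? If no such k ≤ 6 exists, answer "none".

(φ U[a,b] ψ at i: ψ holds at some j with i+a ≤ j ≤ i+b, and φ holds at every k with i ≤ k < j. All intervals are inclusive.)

2

Need earliest j ≥ 1 with (¬send → recv), and (ready ∧ ¬send) at every k in [1,j-1].
  j=1: rhs fails.
  j=2: rhs fails.
  j=3: rhs holds; lhs holds on [1,2]. k = 2.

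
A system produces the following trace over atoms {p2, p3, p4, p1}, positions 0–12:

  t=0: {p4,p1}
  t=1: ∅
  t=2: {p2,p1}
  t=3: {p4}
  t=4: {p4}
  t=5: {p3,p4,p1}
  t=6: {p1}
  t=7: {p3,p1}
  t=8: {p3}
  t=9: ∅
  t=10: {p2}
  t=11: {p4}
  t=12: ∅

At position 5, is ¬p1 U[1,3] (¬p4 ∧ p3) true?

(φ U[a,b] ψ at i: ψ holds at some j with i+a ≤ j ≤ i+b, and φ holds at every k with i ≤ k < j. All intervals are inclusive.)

Need some j in [6,8] with (¬p4 ∧ p3), and ¬p1 at every k in [5,j-1].
  j=6: (¬p4 ∧ p3) false.
  j=7: (¬p4 ∧ p3) holds, but ¬p1 fails at k=5 → not this j.
  j=8: (¬p4 ∧ p3) holds, but ¬p1 fails at k=5 → not this j.
No j in the window works → until fails.

No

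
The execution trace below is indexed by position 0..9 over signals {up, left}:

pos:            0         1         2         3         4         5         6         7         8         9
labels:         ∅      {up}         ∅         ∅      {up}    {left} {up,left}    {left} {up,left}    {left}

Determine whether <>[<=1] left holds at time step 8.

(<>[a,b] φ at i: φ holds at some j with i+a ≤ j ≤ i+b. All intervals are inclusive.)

Holds

Check left at each j in [8,9]:
  j=8: true
  j=9: true
Found at j=8 → formula holds.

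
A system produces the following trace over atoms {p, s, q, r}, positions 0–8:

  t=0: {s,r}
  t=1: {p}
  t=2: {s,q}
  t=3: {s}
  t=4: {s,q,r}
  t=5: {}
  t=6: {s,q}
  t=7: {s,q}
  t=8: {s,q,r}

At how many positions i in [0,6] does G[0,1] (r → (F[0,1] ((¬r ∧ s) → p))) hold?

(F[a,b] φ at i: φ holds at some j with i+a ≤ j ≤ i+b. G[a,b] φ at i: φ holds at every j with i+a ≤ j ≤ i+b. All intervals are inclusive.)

7

Evaluate at each i in [0,6]:
  i=0: ✓ (all of [0,1])
  i=1: ✓ (all of [1,2])
  i=2: ✓ (all of [2,3])
  i=3: ✓ (all of [3,4])
  i=4: ✓ (all of [4,5])
  i=5: ✓ (all of [5,6])
  i=6: ✓ (all of [6,7])
Positions where it holds: {0, 1, 2, 3, 4, 5, 6} → 7.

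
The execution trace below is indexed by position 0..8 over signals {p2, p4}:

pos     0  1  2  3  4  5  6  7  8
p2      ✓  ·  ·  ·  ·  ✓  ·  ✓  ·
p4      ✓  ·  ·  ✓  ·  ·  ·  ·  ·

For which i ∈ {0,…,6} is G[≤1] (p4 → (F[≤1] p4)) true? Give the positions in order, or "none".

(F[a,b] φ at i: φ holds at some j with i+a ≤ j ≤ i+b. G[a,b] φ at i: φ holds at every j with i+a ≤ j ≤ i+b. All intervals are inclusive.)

Evaluate at each i in [0,6]:
  i=0: ✓ (all of [0,1])
  i=1: ✓ (all of [1,2])
  i=2: ✓ (all of [2,3])
  i=3: ✓ (all of [3,4])
  i=4: ✓ (all of [4,5])
  i=5: ✓ (all of [5,6])
  i=6: ✓ (all of [6,7])

0, 1, 2, 3, 4, 5, 6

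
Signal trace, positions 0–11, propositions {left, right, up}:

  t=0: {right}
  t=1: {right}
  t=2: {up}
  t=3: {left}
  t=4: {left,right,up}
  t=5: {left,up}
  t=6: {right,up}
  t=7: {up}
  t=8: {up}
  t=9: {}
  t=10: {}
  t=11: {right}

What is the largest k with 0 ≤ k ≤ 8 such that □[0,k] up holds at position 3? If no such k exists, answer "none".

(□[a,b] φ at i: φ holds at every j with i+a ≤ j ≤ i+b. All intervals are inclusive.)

none

up must hold from j=3 onward; find where it first fails.
  j=3: fails → no k works.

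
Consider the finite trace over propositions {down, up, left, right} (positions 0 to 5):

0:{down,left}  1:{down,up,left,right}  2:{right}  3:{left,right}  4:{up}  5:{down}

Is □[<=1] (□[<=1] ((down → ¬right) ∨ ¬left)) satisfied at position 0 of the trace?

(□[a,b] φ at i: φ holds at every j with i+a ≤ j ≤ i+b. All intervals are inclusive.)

Check □[<=1] ((down → ¬right) ∨ ¬left) at every j in [0,1]:
  j=0: fails at 1
  j=1: fails at 1
Fails at j=0 → formula fails.

Does not hold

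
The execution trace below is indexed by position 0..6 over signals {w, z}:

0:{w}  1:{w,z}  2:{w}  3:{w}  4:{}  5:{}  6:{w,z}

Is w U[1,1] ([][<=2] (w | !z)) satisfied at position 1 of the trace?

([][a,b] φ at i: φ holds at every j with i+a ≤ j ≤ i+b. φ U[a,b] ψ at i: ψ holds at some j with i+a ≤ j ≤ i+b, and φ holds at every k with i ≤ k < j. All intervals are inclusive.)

True

Need some j in [2,2] with [][<=2] (w | !z), and w at every k in [1,j-1].
  j=2: [][<=2] (w | !z) holds; w holds at every k in [1,1] → satisfied.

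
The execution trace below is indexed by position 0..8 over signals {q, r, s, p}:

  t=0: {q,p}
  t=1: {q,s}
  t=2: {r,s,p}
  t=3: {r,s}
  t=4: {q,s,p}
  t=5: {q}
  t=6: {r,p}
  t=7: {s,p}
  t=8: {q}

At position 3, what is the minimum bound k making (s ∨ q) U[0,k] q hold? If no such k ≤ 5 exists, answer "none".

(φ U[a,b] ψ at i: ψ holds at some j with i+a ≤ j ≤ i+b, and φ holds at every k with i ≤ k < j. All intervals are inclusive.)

1

Need earliest j ≥ 3 with q, and (s ∨ q) at every k in [3,j-1].
  j=3: rhs fails.
  j=4: rhs holds; lhs holds on [3,3]. k = 1.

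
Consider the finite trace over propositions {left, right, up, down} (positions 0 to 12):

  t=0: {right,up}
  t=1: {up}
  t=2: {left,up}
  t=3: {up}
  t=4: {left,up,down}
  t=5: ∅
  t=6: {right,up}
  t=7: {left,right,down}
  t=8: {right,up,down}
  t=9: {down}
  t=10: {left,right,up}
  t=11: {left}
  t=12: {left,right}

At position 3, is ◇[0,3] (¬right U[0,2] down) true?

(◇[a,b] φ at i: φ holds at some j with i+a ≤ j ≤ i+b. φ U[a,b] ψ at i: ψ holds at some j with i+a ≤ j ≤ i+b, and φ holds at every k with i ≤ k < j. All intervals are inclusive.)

True

Check (¬right U[0,2] down) at each j in [3,6]:
  j=3: holds
  j=4: holds
  j=5: fails
  j=6: fails
Found at j=3 → formula holds.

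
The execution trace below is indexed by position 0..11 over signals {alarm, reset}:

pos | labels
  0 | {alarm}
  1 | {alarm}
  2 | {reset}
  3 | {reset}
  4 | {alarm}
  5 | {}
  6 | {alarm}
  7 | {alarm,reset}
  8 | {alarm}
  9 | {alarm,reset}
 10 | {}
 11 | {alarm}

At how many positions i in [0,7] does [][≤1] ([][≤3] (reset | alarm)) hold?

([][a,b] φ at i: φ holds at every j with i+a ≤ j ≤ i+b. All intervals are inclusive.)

Evaluate at each i in [0,7]:
  i=0: ✓ (all of [0,1])
  i=1: ✗ (fails at j=2)
  i=2: ✗ (fails at j=2)
  i=3: ✗ (fails at j=3)
  i=4: ✗ (fails at j=4)
  i=5: ✗ (fails at j=5)
  i=6: ✗ (fails at j=7)
  i=7: ✗ (fails at j=7)
Positions where it holds: {0} → 1.

1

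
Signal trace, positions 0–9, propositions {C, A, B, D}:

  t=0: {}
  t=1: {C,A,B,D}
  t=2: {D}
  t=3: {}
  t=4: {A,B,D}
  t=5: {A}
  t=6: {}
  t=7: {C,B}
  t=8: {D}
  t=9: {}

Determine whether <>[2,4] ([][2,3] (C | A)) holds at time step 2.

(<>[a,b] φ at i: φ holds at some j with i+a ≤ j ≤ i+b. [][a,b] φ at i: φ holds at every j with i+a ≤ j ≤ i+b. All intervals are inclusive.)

No

Check [][2,3] (C | A) at each j in [4,6]:
  j=4: fails at 6
  j=5: fails at 8
  j=6: fails at 8
No position in the window satisfies it → formula fails.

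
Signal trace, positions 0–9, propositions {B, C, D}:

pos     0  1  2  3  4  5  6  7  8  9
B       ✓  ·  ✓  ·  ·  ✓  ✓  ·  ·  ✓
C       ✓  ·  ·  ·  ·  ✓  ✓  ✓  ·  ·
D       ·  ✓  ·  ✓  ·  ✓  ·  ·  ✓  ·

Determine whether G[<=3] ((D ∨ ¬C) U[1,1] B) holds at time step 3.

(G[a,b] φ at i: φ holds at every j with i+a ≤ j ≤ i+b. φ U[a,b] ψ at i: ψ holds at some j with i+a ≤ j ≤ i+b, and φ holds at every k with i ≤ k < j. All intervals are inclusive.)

Check ((D ∨ ¬C) U[1,1] B) at every j in [3,6]:
  j=3: fails
  j=4: holds
  j=5: holds
  j=6: fails
Fails at j=3 → formula fails.

Does not hold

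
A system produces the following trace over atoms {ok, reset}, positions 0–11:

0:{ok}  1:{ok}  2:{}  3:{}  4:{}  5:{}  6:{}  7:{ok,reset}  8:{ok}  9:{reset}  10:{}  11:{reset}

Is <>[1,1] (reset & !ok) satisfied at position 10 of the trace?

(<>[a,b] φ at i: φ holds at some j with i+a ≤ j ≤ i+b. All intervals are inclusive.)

True

Check (reset & !ok) at each j in [11,11]:
  j=11: true
Found at j=11 → formula holds.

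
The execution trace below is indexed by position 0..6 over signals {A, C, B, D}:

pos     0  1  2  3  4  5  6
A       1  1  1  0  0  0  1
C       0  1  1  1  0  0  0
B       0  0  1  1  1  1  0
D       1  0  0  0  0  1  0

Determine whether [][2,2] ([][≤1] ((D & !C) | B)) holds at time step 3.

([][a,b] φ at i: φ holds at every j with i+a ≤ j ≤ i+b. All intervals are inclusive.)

No

Check [][≤1] ((D & !C) | B) at every j in [5,5]:
  j=5: fails at 6
Fails at j=5 → formula fails.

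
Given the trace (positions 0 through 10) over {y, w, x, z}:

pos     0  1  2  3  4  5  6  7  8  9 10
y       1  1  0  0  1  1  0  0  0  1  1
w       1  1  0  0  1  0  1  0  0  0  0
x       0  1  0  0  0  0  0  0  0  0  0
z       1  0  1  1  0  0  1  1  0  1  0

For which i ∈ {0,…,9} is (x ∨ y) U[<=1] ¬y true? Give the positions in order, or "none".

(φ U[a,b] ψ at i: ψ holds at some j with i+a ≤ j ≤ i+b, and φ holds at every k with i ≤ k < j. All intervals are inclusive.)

Evaluate at each i in [0,9]:
  i=0: ✗ (no rhs in [0,1])
  i=1: ✓ (rhs at j=2; lhs holds on [1,1])
  i=2: ✓ (rhs at j=2)
  i=3: ✓ (rhs at j=3)
  i=4: ✗ (no rhs in [4,5])
  i=5: ✓ (rhs at j=6; lhs holds on [5,5])
  i=6: ✓ (rhs at j=6)
  i=7: ✓ (rhs at j=7)
  i=8: ✓ (rhs at j=8)
  i=9: ✗ (no rhs in [9,10])

1, 2, 3, 5, 6, 7, 8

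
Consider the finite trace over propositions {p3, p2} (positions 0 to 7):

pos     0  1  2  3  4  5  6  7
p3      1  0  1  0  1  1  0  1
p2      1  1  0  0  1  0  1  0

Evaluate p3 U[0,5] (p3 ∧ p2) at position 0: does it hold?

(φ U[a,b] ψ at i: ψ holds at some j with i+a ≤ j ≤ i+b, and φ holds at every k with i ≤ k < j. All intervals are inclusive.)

Need some j in [0,5] with (p3 ∧ p2), and p3 at every k in [0,j-1].
  j=0: (p3 ∧ p2) holds; no prefix to check → satisfied.

True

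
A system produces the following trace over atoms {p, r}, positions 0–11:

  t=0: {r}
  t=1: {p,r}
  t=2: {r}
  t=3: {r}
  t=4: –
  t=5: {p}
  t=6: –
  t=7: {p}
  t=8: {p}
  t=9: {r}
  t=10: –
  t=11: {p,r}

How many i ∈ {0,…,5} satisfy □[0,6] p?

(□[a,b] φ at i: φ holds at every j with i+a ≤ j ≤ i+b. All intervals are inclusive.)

Evaluate at each i in [0,5]:
  i=0: ✗ (fails at j=0)
  i=1: ✗ (fails at j=2)
  i=2: ✗ (fails at j=2)
  i=3: ✗ (fails at j=3)
  i=4: ✗ (fails at j=4)
  i=5: ✗ (fails at j=6)
Positions where it holds: {} → 0.

0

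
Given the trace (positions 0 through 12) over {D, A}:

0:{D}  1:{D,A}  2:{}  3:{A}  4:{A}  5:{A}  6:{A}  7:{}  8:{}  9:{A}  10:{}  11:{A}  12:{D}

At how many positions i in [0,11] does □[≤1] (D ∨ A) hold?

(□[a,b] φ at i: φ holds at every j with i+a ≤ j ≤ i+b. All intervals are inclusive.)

Evaluate at each i in [0,11]:
  i=0: ✓ (all of [0,1])
  i=1: ✗ (fails at j=2)
  i=2: ✗ (fails at j=2)
  i=3: ✓ (all of [3,4])
  i=4: ✓ (all of [4,5])
  i=5: ✓ (all of [5,6])
  i=6: ✗ (fails at j=7)
  i=7: ✗ (fails at j=7)
  i=8: ✗ (fails at j=8)
  i=9: ✗ (fails at j=10)
  i=10: ✗ (fails at j=10)
  i=11: ✓ (all of [11,12])
Positions where it holds: {0, 3, 4, 5, 11} → 5.

5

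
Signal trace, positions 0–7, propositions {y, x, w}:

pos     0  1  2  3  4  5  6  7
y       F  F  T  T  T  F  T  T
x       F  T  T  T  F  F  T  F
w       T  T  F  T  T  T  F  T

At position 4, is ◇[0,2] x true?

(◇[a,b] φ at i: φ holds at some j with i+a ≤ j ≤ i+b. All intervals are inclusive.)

Check x at each j in [4,6]:
  j=4: false
  j=5: false
  j=6: true
Found at j=6 → formula holds.

Holds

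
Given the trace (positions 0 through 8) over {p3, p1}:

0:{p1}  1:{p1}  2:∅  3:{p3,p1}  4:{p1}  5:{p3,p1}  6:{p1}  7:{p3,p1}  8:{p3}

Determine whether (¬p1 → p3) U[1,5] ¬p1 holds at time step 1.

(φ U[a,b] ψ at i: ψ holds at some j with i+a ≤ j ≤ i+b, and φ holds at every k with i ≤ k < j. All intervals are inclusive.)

Yes

Need some j in [2,6] with ¬p1, and (¬p1 → p3) at every k in [1,j-1].
  j=2: ¬p1 holds; (¬p1 → p3) holds at every k in [1,1] → satisfied.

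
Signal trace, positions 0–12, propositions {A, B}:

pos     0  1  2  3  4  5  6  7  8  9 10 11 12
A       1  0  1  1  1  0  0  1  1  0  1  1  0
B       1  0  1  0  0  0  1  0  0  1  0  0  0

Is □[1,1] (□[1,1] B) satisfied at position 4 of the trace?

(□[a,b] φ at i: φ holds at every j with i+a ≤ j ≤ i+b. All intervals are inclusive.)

True

Check □[1,1] B at every j in [5,5]:
  j=5: holds on [6,6]
All positions satisfy it → formula holds.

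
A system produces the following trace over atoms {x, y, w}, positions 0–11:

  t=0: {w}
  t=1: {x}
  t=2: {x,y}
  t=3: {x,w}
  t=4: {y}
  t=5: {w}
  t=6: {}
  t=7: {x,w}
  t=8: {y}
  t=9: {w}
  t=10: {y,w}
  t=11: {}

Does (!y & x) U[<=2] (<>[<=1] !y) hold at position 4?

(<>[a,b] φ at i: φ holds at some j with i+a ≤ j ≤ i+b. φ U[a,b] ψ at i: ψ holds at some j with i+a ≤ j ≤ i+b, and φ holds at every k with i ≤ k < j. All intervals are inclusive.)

Need some j in [4,6] with <>[<=1] !y, and (!y & x) at every k in [4,j-1].
  j=4: <>[<=1] !y holds; no prefix to check → satisfied.

Yes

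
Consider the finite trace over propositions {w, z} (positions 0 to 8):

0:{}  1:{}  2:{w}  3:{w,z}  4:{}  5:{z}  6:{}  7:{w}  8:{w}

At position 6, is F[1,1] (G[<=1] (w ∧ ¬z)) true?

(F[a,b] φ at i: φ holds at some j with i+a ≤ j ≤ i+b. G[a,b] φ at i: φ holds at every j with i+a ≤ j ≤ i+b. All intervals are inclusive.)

Check G[<=1] (w ∧ ¬z) at each j in [7,7]:
  j=7: holds on [7,8]
Found at j=7 → formula holds.

Holds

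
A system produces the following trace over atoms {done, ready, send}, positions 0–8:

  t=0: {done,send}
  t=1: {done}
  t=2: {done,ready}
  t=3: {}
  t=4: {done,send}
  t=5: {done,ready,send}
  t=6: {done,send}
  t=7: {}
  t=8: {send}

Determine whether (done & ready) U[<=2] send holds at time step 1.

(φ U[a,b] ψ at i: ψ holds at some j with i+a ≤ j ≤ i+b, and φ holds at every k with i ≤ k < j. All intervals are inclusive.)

Need some j in [1,3] with send, and (done & ready) at every k in [1,j-1].
  j=1: send false.
  j=2: send false.
  j=3: send false.
No j in the window works → until fails.

False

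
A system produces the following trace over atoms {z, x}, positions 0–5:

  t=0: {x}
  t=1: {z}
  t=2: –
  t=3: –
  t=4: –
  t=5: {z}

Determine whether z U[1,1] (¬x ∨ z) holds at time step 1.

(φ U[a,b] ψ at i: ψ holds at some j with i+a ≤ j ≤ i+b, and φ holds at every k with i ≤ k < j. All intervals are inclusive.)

Need some j in [2,2] with (¬x ∨ z), and z at every k in [1,j-1].
  j=2: (¬x ∨ z) holds; z holds at every k in [1,1] → satisfied.

Holds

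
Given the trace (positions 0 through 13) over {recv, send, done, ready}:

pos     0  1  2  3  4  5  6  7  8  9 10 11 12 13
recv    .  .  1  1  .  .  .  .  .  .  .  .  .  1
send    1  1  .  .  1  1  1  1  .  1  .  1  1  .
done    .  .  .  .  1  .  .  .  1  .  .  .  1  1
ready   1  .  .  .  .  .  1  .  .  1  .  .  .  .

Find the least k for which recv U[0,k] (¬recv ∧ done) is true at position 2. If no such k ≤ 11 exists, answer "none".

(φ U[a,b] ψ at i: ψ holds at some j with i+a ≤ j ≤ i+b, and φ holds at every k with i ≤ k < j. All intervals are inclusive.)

2

Need earliest j ≥ 2 with (¬recv ∧ done), and recv at every k in [2,j-1].
  j=2: rhs fails.
  j=3: rhs fails.
  j=4: rhs holds; lhs holds on [2,3]. k = 2.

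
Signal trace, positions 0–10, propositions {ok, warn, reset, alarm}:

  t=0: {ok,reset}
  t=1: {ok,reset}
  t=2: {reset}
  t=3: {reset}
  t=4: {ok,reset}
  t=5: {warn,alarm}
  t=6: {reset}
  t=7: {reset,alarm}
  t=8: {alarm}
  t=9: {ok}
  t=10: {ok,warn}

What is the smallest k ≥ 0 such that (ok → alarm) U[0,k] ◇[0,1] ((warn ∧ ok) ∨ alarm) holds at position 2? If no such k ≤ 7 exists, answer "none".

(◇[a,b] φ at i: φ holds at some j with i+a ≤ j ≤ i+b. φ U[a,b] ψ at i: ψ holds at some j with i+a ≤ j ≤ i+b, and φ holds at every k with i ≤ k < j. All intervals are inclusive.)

Need earliest j ≥ 2 with ◇[0,1] ((warn ∧ ok) ∨ alarm), and (ok → alarm) at every k in [2,j-1].
  j=2: rhs fails.
  j=3: rhs fails.
  j=4: rhs holds; lhs holds on [2,3]. k = 2.

2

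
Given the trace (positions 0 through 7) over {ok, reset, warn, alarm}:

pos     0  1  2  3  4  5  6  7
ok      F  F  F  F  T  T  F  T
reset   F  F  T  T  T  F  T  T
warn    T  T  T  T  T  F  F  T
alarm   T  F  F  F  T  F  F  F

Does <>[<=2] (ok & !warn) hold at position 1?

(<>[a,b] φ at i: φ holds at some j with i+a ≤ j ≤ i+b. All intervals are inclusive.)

Does not hold

Check (ok & !warn) at each j in [1,3]:
  j=1: false
  j=2: false
  j=3: false
No position in the window satisfies it → formula fails.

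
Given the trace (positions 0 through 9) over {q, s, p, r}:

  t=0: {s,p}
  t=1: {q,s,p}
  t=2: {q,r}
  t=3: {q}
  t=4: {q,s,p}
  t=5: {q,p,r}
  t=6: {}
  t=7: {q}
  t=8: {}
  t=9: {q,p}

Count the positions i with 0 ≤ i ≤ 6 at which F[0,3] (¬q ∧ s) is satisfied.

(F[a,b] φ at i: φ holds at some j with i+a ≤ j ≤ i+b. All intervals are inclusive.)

Evaluate at each i in [0,6]:
  i=0: ✓ (witness j=0)
  i=1: ✗ (none in [1,4])
  i=2: ✗ (none in [2,5])
  i=3: ✗ (none in [3,6])
  i=4: ✗ (none in [4,7])
  i=5: ✗ (none in [5,8])
  i=6: ✗ (none in [6,9])
Positions where it holds: {0} → 1.

1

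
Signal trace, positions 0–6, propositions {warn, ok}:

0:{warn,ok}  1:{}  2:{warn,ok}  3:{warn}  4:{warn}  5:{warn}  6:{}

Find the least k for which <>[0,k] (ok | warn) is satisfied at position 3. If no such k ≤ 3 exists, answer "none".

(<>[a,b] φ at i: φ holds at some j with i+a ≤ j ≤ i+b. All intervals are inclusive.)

Scan j = 3,4,… for (ok | warn):
  j=3: holds
First hit at j=3, so smallest k = 3-3 = 0.

0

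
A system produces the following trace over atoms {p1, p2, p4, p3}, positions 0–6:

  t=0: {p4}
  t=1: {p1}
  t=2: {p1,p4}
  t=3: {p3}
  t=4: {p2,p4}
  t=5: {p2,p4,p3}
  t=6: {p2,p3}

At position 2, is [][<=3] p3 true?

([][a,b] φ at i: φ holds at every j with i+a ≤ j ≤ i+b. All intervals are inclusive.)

False

Check p3 at every j in [2,5]:
  j=2: false
  j=3: true
  j=4: false
  j=5: true
Fails at j=2 → formula fails.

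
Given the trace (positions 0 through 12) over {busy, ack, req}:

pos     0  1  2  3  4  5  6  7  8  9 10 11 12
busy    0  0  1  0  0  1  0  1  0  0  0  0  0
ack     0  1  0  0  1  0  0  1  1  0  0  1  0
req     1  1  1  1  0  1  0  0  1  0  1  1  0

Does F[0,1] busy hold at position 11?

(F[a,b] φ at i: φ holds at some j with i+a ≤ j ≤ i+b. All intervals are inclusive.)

False

Check busy at each j in [11,12]:
  j=11: false
  j=12: false
No position in the window satisfies it → formula fails.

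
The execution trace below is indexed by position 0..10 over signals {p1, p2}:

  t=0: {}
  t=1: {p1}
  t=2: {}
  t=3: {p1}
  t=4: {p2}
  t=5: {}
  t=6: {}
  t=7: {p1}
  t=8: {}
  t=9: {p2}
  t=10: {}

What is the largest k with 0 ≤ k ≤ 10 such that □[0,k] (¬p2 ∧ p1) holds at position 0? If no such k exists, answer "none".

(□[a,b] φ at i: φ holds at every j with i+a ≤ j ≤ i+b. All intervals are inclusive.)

none

(¬p2 ∧ p1) must hold from j=0 onward; find where it first fails.
  j=0: fails → no k works.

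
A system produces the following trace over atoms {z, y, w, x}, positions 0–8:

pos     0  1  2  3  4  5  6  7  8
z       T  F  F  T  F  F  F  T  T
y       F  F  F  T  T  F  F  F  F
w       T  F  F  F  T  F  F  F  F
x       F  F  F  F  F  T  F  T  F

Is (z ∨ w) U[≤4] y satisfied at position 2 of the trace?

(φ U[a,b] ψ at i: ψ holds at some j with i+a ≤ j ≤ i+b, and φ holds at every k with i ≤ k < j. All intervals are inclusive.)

Does not hold

Need some j in [2,6] with y, and (z ∨ w) at every k in [2,j-1].
  j=2: y false.
  j=3: y holds, but (z ∨ w) fails at k=2 → not this j.
  j=4: y holds, but (z ∨ w) fails at k=2 → not this j.
  j=5: y false.
  j=6: y false.
No j in the window works → until fails.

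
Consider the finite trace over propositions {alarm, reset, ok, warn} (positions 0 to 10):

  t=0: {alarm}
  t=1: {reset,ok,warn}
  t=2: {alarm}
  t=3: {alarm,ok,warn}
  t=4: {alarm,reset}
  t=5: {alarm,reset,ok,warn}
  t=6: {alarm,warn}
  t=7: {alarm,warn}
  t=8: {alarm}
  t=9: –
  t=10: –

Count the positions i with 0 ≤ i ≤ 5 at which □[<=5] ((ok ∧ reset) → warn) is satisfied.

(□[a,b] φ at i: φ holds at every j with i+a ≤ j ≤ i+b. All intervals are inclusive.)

Evaluate at each i in [0,5]:
  i=0: ✓ (all of [0,5])
  i=1: ✓ (all of [1,6])
  i=2: ✓ (all of [2,7])
  i=3: ✓ (all of [3,8])
  i=4: ✓ (all of [4,9])
  i=5: ✓ (all of [5,10])
Positions where it holds: {0, 1, 2, 3, 4, 5} → 6.

6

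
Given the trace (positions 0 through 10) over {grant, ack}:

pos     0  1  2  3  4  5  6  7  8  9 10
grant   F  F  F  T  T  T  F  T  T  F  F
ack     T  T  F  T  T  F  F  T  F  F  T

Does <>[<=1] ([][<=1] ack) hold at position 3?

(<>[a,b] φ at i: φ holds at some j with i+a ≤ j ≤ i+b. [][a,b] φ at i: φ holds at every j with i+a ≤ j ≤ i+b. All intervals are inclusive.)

Holds

Check [][<=1] ack at each j in [3,4]:
  j=3: holds on [3,4]
  j=4: fails at 5
Found at j=3 → formula holds.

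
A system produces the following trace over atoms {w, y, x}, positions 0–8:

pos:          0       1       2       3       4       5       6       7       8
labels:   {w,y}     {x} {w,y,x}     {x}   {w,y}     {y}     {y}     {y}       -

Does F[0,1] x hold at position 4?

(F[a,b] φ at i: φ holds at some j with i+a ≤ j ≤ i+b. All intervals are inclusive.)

No

Check x at each j in [4,5]:
  j=4: false
  j=5: false
No position in the window satisfies it → formula fails.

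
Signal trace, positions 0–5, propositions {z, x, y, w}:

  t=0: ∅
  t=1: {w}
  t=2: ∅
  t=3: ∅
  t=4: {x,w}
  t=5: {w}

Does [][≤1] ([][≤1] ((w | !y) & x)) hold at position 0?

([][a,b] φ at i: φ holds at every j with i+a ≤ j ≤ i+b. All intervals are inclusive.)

No

Check [][≤1] ((w | !y) & x) at every j in [0,1]:
  j=0: fails at 0
  j=1: fails at 1
Fails at j=0 → formula fails.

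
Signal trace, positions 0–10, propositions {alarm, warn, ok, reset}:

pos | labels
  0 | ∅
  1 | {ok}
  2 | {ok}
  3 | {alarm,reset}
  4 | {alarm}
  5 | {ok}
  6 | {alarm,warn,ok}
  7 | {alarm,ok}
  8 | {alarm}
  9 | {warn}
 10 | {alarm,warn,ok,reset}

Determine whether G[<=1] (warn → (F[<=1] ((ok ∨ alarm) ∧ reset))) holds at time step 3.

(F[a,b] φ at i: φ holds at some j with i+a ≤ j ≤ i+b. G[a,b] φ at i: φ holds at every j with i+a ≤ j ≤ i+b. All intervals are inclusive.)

Holds

Check (warn → (F[<=1] ((ok ∨ alarm) ∧ reset))) at every j in [3,4]:
  j=3: antecedent false → ✓
  j=4: antecedent false → ✓
All positions satisfy it → formula holds.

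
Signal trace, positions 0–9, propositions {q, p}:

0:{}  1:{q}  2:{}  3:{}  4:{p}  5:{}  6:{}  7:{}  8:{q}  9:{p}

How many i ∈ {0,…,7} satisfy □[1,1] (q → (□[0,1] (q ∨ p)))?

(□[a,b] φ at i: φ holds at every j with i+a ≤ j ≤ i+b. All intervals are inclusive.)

7

Evaluate at each i in [0,7]:
  i=0: ✗ (fails at j=1)
  i=1: ✓ (all of [2,2])
  i=2: ✓ (all of [3,3])
  i=3: ✓ (all of [4,4])
  i=4: ✓ (all of [5,5])
  i=5: ✓ (all of [6,6])
  i=6: ✓ (all of [7,7])
  i=7: ✓ (all of [8,8])
Positions where it holds: {1, 2, 3, 4, 5, 6, 7} → 7.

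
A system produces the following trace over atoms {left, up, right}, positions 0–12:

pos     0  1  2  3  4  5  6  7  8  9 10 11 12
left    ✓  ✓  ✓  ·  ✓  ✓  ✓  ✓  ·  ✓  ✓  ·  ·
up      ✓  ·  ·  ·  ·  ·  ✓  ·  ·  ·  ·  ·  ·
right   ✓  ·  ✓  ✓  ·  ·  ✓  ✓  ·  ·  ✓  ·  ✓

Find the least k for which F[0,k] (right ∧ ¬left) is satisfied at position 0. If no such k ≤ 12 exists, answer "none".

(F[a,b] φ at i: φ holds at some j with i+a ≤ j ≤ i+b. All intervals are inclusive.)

3

Scan j = 0,1,… for (right ∧ ¬left):
  j=0: fails
  j=1: fails
  j=2: fails
  j=3: holds
First hit at j=3, so smallest k = 3-0 = 3.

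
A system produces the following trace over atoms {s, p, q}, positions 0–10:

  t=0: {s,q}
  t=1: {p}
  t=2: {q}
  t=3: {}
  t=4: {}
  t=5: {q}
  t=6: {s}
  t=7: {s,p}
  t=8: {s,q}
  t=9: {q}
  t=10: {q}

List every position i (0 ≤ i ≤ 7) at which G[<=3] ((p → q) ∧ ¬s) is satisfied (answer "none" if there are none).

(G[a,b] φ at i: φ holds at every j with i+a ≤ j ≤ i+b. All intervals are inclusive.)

Evaluate at each i in [0,7]:
  i=0: ✗ (fails at j=0)
  i=1: ✗ (fails at j=1)
  i=2: ✓ (all of [2,5])
  i=3: ✗ (fails at j=6)
  i=4: ✗ (fails at j=6)
  i=5: ✗ (fails at j=6)
  i=6: ✗ (fails at j=6)
  i=7: ✗ (fails at j=7)

2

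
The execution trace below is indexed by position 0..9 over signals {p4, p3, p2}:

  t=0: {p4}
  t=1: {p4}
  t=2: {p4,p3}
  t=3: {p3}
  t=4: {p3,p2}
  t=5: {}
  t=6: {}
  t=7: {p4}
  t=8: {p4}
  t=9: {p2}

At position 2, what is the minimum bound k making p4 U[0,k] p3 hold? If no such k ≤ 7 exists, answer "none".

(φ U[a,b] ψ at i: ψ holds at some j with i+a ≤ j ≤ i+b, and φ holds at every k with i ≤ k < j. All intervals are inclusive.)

0

Need earliest j ≥ 2 with p3, and p4 at every k in [2,j-1].
  j=2: rhs holds (empty prefix). k = 0.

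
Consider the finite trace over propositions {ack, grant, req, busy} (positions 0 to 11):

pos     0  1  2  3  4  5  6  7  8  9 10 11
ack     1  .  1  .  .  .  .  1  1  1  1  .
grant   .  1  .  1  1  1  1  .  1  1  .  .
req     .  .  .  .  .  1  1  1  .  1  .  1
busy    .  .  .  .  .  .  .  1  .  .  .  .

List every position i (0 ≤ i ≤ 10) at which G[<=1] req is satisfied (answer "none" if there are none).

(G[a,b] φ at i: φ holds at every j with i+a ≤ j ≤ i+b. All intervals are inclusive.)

5, 6

Evaluate at each i in [0,10]:
  i=0: ✗ (fails at j=0)
  i=1: ✗ (fails at j=1)
  i=2: ✗ (fails at j=2)
  i=3: ✗ (fails at j=3)
  i=4: ✗ (fails at j=4)
  i=5: ✓ (all of [5,6])
  i=6: ✓ (all of [6,7])
  i=7: ✗ (fails at j=8)
  i=8: ✗ (fails at j=8)
  i=9: ✗ (fails at j=10)
  i=10: ✗ (fails at j=10)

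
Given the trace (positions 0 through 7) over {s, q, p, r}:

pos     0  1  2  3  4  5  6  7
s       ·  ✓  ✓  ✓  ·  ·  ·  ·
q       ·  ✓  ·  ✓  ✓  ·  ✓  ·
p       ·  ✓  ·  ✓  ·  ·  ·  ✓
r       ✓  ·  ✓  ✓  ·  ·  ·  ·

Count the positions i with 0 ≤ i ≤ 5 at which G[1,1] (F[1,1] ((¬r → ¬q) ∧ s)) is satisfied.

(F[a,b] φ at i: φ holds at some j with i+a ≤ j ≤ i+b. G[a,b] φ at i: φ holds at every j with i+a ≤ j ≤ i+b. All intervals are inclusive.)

2

Evaluate at each i in [0,5]:
  i=0: ✓ (all of [1,1])
  i=1: ✓ (all of [2,2])
  i=2: ✗ (fails at j=3)
  i=3: ✗ (fails at j=4)
  i=4: ✗ (fails at j=5)
  i=5: ✗ (fails at j=6)
Positions where it holds: {0, 1} → 2.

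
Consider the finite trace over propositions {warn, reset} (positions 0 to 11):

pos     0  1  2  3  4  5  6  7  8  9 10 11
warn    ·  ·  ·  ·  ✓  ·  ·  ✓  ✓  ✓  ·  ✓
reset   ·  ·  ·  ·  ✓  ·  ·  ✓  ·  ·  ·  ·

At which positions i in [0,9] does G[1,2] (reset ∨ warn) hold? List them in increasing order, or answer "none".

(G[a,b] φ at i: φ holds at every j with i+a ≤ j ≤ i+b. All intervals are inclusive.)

Evaluate at each i in [0,9]:
  i=0: ✗ (fails at j=1)
  i=1: ✗ (fails at j=2)
  i=2: ✗ (fails at j=3)
  i=3: ✗ (fails at j=5)
  i=4: ✗ (fails at j=5)
  i=5: ✗ (fails at j=6)
  i=6: ✓ (all of [7,8])
  i=7: ✓ (all of [8,9])
  i=8: ✗ (fails at j=10)
  i=9: ✗ (fails at j=10)

6, 7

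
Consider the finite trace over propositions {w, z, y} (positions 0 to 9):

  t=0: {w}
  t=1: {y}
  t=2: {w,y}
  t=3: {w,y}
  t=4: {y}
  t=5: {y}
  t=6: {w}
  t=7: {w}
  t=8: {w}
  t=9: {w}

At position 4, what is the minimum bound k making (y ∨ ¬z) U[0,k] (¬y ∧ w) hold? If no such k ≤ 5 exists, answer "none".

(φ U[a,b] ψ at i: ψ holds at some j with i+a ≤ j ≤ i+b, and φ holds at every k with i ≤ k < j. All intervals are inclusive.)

2

Need earliest j ≥ 4 with (¬y ∧ w), and (y ∨ ¬z) at every k in [4,j-1].
  j=4: rhs fails.
  j=5: rhs fails.
  j=6: rhs holds; lhs holds on [4,5]. k = 2.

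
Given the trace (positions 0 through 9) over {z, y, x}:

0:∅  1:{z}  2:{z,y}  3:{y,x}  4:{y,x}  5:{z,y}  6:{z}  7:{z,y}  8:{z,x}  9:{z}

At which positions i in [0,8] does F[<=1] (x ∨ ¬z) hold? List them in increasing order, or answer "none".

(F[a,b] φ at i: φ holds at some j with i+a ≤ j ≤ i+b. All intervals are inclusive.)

0, 2, 3, 4, 7, 8

Evaluate at each i in [0,8]:
  i=0: ✓ (witness j=0)
  i=1: ✗ (none in [1,2])
  i=2: ✓ (witness j=3)
  i=3: ✓ (witness j=3)
  i=4: ✓ (witness j=4)
  i=5: ✗ (none in [5,6])
  i=6: ✗ (none in [6,7])
  i=7: ✓ (witness j=8)
  i=8: ✓ (witness j=8)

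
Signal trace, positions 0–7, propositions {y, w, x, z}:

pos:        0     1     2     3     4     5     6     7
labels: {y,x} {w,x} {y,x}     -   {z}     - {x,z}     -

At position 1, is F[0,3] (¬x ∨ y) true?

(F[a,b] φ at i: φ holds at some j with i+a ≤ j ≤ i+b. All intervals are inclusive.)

Yes

Check (¬x ∨ y) at each j in [1,4]:
  j=1: false
  j=2: true
  j=3: true
  j=4: true
Found at j=2 → formula holds.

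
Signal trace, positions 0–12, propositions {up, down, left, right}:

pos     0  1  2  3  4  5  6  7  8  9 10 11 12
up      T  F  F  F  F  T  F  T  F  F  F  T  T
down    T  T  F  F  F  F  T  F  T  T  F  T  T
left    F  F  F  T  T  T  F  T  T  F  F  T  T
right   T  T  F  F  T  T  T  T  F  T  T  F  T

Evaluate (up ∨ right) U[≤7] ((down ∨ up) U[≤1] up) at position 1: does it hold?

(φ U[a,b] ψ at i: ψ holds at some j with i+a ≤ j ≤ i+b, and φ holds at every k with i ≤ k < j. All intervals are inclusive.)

Need some j in [1,8] with ((down ∨ up) U[≤1] up), and (up ∨ right) at every k in [1,j-1].
  j=1: ((down ∨ up) U[≤1] up) — fails.
  j=2: ((down ∨ up) U[≤1] up) — fails.
  j=3: ((down ∨ up) U[≤1] up) — fails.
  j=4: ((down ∨ up) U[≤1] up) — fails.
  j=5: ((down ∨ up) U[≤1] up) holds, but (up ∨ right) fails at k=2 → not this j.
  j=6: ((down ∨ up) U[≤1] up) holds, but (up ∨ right) fails at k=2 → not this j.
  j=7: ((down ∨ up) U[≤1] up) holds, but (up ∨ right) fails at k=2 → not this j.
  j=8: ((down ∨ up) U[≤1] up) — fails.
No j in the window works → until fails.

Does not hold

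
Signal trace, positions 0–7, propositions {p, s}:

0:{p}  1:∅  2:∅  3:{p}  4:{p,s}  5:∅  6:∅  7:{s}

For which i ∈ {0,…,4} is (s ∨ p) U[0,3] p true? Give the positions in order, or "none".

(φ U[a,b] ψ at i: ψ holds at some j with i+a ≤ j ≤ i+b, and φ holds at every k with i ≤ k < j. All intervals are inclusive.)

Evaluate at each i in [0,4]:
  i=0: ✓ (rhs at j=0)
  i=1: ✗ (lhs fails at k=1 before rhs at j=3)
  i=2: ✗ (lhs fails at k=2 before rhs at j=3)
  i=3: ✓ (rhs at j=3)
  i=4: ✓ (rhs at j=4)

0, 3, 4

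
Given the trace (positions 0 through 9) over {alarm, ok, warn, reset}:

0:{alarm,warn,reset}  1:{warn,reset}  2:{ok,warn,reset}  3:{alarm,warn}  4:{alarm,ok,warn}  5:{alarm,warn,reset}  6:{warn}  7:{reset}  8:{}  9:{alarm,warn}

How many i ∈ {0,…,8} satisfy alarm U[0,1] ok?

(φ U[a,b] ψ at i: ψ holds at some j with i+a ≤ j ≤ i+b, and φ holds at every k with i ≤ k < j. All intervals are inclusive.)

Evaluate at each i in [0,8]:
  i=0: ✗ (no rhs in [0,1])
  i=1: ✗ (lhs fails at k=1 before rhs at j=2)
  i=2: ✓ (rhs at j=2)
  i=3: ✓ (rhs at j=4; lhs holds on [3,3])
  i=4: ✓ (rhs at j=4)
  i=5: ✗ (no rhs in [5,6])
  i=6: ✗ (no rhs in [6,7])
  i=7: ✗ (no rhs in [7,8])
  i=8: ✗ (no rhs in [8,9])
Positions where it holds: {2, 3, 4} → 3.

3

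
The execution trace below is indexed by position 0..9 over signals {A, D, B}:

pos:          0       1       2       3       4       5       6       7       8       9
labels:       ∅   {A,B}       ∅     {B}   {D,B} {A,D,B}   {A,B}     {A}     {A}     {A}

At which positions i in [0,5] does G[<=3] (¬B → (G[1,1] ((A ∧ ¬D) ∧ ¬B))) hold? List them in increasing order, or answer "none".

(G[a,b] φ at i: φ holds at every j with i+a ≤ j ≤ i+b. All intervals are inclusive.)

Evaluate at each i in [0,5]:
  i=0: ✗ (fails at j=0)
  i=1: ✗ (fails at j=2)
  i=2: ✗ (fails at j=2)
  i=3: ✓ (all of [3,6])
  i=4: ✓ (all of [4,7])
  i=5: ✓ (all of [5,8])

3, 4, 5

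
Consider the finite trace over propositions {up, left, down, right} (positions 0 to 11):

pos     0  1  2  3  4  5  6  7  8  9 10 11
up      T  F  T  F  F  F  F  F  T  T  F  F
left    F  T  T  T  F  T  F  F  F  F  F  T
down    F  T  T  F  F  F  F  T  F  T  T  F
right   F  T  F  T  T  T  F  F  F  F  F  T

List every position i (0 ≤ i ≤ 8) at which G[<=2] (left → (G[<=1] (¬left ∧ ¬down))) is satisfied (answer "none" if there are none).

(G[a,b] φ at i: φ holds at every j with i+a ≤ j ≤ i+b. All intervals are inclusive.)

6, 7, 8

Evaluate at each i in [0,8]:
  i=0: ✗ (fails at j=1)
  i=1: ✗ (fails at j=1)
  i=2: ✗ (fails at j=2)
  i=3: ✗ (fails at j=3)
  i=4: ✗ (fails at j=5)
  i=5: ✗ (fails at j=5)
  i=6: ✓ (all of [6,8])
  i=7: ✓ (all of [7,9])
  i=8: ✓ (all of [8,10])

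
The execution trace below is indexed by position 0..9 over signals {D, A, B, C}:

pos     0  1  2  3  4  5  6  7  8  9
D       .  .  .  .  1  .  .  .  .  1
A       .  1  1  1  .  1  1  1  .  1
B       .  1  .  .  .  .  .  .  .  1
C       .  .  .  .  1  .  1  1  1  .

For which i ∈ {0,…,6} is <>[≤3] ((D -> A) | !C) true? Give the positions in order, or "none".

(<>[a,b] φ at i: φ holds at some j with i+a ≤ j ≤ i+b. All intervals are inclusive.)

0, 1, 2, 3, 4, 5, 6

Evaluate at each i in [0,6]:
  i=0: ✓ (witness j=0)
  i=1: ✓ (witness j=1)
  i=2: ✓ (witness j=2)
  i=3: ✓ (witness j=3)
  i=4: ✓ (witness j=5)
  i=5: ✓ (witness j=5)
  i=6: ✓ (witness j=6)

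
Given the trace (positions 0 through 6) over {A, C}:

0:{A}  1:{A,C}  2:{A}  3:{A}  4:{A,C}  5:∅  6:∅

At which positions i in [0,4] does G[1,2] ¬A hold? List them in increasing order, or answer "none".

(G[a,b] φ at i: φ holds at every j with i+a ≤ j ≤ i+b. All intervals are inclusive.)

4

Evaluate at each i in [0,4]:
  i=0: ✗ (fails at j=1)
  i=1: ✗ (fails at j=2)
  i=2: ✗ (fails at j=3)
  i=3: ✗ (fails at j=4)
  i=4: ✓ (all of [5,6])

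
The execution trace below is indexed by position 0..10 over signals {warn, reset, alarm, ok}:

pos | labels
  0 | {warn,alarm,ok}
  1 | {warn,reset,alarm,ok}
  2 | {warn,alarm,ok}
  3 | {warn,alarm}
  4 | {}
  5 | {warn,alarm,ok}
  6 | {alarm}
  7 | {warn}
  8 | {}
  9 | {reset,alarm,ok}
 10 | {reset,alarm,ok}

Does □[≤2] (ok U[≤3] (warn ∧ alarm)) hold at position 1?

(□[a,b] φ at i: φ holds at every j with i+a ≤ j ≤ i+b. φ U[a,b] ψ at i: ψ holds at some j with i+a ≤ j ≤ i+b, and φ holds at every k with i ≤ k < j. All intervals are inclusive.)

Check (ok U[≤3] (warn ∧ alarm)) at every j in [1,3]:
  j=1: holds
  j=2: holds
  j=3: holds
All positions satisfy it → formula holds.

True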